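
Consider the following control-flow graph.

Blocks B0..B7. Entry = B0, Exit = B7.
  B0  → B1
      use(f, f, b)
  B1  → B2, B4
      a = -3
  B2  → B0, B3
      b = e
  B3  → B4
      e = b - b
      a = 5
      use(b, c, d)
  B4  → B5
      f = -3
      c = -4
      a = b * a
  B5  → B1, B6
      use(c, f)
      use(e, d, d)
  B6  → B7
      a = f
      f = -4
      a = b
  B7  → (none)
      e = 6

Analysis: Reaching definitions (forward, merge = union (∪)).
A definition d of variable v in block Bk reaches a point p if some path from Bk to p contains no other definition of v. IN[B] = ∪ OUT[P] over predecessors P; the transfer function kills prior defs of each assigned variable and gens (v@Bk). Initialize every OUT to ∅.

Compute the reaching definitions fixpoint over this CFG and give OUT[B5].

Answer: {a@B4, b@B2, c@B4, e@B3, f@B4}

Trace:
Per-block solution:
  B0:  IN={a@B1, b@B2, c@B4, e@B3, f@B4}  OUT={a@B1, b@B2, c@B4, e@B3, f@B4}
  B1:  IN={a@B1, a@B4, b@B2, c@B4, e@B3, f@B4}  OUT={a@B1, b@B2, c@B4, e@B3, f@B4}
  B2:  IN={a@B1, b@B2, c@B4, e@B3, f@B4}  OUT={a@B1, b@B2, c@B4, e@B3, f@B4}
  B3:  IN={a@B1, b@B2, c@B4, e@B3, f@B4}  OUT={a@B3, b@B2, c@B4, e@B3, f@B4}
  B4:  IN={a@B1, a@B3, b@B2, c@B4, e@B3, f@B4}  OUT={a@B4, b@B2, c@B4, e@B3, f@B4}
  B5:  IN={a@B4, b@B2, c@B4, e@B3, f@B4}  OUT={a@B4, b@B2, c@B4, e@B3, f@B4}
  B6:  IN={a@B4, b@B2, c@B4, e@B3, f@B4}  OUT={a@B6, b@B2, c@B4, e@B3, f@B6}
  B7:  IN={a@B6, b@B2, c@B4, e@B3, f@B6}  OUT={a@B6, b@B2, c@B4, e@B7, f@B6}

Merge at B5: IN[B5] = OUT[B4] = {a@B4, b@B2, c@B4, e@B3, f@B4}
Applying B5's transfer function to that IN value gives OUT[B5] (row B5 above).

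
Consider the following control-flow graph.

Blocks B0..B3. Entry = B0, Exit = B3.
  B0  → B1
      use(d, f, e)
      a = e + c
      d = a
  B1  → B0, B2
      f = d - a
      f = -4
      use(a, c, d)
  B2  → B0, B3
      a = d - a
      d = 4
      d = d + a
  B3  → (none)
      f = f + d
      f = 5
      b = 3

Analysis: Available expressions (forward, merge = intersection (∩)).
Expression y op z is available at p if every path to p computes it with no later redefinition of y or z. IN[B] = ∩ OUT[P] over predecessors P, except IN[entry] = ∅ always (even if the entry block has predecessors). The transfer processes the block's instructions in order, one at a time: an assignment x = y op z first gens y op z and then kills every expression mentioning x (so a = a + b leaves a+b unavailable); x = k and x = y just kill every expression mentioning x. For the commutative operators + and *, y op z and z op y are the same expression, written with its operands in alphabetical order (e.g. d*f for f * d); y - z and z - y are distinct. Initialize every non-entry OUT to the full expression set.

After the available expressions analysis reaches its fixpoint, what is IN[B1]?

Answer: {c+e}

Working:
Fixpoint table:
  B0:  IN={}  OUT={c+e}
  B1:  IN={c+e}  OUT={c+e, d-a}
  B2:  IN={c+e, d-a}  OUT={c+e}
  B3:  IN={c+e}  OUT={c+e}

Merge at B1: IN[B1] = OUT[B0] = {c+e}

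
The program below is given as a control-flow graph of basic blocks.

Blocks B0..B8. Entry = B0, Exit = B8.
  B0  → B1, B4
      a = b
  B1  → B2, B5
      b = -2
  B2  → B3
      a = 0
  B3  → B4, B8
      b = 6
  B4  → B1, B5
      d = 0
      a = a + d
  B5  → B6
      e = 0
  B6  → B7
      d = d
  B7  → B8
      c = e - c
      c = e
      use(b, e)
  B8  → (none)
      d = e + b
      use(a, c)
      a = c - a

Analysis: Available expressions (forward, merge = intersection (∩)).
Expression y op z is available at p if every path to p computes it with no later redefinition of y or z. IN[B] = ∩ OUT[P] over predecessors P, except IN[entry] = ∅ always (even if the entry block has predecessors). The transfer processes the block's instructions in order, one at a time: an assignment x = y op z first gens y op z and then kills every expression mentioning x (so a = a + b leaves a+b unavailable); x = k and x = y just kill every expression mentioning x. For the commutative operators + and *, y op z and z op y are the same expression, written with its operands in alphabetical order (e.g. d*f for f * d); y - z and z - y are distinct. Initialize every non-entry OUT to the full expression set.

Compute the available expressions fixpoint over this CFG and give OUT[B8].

Per-block solution:
  B0:  IN={}  OUT={}
  B1:  IN={}  OUT={}
  B2:  IN={}  OUT={}
  B3:  IN={}  OUT={}
  B4:  IN={}  OUT={}
  B5:  IN={}  OUT={}
  B6:  IN={}  OUT={}
  B7:  IN={}  OUT={}
  B8:  IN={}  OUT={b+e}

Merge at B8: IN[B8] = OUT[B3] ∩ OUT[B7] = {}
Applying B8's transfer function to that IN value gives OUT[B8] (row B8 above).

Answer: {b+e}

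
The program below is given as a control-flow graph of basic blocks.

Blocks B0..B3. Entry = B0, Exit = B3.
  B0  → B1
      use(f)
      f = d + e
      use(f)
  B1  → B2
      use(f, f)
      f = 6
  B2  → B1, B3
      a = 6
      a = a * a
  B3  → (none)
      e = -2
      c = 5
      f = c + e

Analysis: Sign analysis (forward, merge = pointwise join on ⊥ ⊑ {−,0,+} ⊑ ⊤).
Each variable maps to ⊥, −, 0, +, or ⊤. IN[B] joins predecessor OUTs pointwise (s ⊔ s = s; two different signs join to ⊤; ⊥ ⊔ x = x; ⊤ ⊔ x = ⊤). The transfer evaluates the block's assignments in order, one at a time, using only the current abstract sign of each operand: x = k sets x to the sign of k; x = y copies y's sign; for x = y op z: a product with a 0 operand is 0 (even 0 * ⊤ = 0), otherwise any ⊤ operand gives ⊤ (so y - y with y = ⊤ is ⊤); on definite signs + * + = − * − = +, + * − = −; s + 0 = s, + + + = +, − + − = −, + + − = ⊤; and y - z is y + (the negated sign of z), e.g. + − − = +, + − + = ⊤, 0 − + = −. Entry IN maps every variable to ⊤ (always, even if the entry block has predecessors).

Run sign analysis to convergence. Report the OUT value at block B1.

Answer: {a: ⊤, b: ⊤, c: ⊤, d: ⊤, e: ⊤, f: +}

Derivation:
Per-block solution:
  B0: | IN=(all ⊤) | OUT=(all ⊤)
  B1: | IN=(all ⊤) | OUT={f:+; rest ⊤}
  B2: | IN={f:+; rest ⊤} | OUT={a:+, f:+; rest ⊤}
  B3: | IN={a:+, f:+; rest ⊤} | OUT={a:+, c:+, e:-; rest ⊤}

Merge at B1: IN[B1] = OUT[B0] ⊔ OUT[B2] = {a: ⊤, b: ⊤, c: ⊤, d: ⊤, e: ⊤, f: ⊤}
Applying B1's transfer function to that IN value gives OUT[B1] (row B1 above).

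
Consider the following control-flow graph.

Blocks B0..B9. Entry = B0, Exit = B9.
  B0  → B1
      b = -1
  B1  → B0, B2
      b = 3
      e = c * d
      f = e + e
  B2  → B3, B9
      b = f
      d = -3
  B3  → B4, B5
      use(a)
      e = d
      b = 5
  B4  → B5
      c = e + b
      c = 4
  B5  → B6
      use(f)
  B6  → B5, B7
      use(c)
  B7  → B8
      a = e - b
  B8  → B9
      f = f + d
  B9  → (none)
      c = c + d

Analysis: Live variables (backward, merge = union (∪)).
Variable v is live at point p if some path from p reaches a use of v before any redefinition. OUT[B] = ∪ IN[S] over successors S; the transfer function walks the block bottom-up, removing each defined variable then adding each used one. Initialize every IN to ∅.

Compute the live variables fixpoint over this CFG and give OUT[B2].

Per-block solution:
  B0:   IN={a, c, d}   OUT={a, c, d}
  B1:   IN={a, c, d}   OUT={a, c, d, f}
  B2:   IN={a, c, f}   OUT={a, c, d, f}
  B3:   IN={a, c, d, f}   OUT={b, c, d, e, f}
  B4:   IN={b, d, e, f}   OUT={b, c, d, e, f}
  B5:   IN={b, c, d, e, f}   OUT={b, c, d, e, f}
  B6:   IN={b, c, d, e, f}   OUT={b, c, d, e, f}
  B7:   IN={b, c, d, e, f}   OUT={c, d, f}
  B8:   IN={c, d, f}   OUT={c, d}
  B9:   IN={c, d}   OUT={}

Merge at B2: OUT[B2] = IN[B3] ⊔ IN[B9] = {a, c, d, f}

Answer: {a, c, d, f}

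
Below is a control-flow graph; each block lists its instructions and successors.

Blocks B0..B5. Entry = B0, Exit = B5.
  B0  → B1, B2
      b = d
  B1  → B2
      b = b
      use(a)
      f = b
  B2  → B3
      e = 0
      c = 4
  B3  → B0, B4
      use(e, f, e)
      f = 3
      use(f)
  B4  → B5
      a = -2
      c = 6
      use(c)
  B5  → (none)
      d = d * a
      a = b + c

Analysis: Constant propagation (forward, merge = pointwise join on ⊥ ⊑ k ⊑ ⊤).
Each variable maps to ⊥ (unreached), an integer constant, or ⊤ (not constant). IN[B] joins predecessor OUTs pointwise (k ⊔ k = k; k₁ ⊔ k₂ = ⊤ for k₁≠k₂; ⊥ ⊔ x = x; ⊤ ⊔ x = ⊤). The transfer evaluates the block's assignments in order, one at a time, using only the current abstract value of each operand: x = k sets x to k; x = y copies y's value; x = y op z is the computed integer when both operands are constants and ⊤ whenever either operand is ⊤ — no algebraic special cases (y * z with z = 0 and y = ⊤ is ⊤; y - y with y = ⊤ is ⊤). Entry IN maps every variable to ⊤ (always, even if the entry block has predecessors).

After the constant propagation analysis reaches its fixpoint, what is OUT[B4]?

Answer: {a: -2, b: ⊤, c: 6, d: ⊤, e: 0, f: 3}

Trace:
Fixpoint table:
  B0:  IN=(all ⊤)  OUT=(all ⊤)
  B1:  IN=(all ⊤)  OUT=(all ⊤)
  B2:  IN=(all ⊤)  OUT={c:4, e:0; rest ⊤}
  B3:  IN={c:4, e:0; rest ⊤}  OUT={c:4, e:0, f:3; rest ⊤}
  B4:  IN={c:4, e:0, f:3; rest ⊤}  OUT={a:-2, c:6, e:0, f:3; rest ⊤}
  B5:  IN={a:-2, c:6, e:0, f:3; rest ⊤}  OUT={c:6, e:0, f:3; rest ⊤}

Merge at B4: IN[B4] = OUT[B3] = {a: ⊤, b: ⊤, c: 4, d: ⊤, e: 0, f: 3}
Applying B4's transfer function to that IN value gives OUT[B4] (row B4 above).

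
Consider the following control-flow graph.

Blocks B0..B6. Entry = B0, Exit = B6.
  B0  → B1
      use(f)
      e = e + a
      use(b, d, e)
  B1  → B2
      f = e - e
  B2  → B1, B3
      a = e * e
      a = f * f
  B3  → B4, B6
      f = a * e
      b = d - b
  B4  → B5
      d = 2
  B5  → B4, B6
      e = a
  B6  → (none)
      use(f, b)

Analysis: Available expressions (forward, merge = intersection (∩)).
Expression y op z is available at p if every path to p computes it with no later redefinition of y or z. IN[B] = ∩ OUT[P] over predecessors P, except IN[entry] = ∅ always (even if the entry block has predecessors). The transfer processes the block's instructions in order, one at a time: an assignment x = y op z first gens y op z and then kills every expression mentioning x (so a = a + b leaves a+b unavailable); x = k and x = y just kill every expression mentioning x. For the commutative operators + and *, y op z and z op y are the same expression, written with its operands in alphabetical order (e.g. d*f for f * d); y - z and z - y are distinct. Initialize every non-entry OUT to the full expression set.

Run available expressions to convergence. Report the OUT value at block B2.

Converged values:
  B0: | IN={} | OUT={}
  B1: | IN={} | OUT={e-e}
  B2: | IN={e-e} | OUT={e*e, e-e, f*f}
  B3: | IN={e*e, e-e, f*f} | OUT={a*e, e*e, e-e}
  B4: | IN={} | OUT={}
  B5: | IN={} | OUT={}
  B6: | IN={} | OUT={}

Merge at B2: IN[B2] = OUT[B1] = {e-e}
Applying B2's transfer function to that IN value gives OUT[B2] (row B2 above).

Answer: {e*e, e-e, f*f}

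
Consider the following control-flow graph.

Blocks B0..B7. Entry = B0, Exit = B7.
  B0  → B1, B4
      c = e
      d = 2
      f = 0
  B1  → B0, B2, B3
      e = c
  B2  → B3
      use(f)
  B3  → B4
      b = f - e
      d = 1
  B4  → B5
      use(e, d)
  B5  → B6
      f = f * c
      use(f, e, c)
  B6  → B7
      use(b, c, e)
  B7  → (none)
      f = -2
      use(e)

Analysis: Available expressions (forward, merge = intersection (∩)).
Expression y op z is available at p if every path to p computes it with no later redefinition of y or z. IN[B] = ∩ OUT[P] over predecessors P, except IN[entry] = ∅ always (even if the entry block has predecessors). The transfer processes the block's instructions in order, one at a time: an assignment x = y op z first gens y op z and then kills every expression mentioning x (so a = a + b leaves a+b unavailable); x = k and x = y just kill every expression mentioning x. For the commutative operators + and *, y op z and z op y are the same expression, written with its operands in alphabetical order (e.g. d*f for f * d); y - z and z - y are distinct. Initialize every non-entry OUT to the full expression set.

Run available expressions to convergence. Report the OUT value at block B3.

Per-block solution:
  B0:   IN={}   OUT={}
  B1:   IN={}   OUT={}
  B2:   IN={}   OUT={}
  B3:   IN={}   OUT={f-e}
  B4:   IN={}   OUT={}
  B5:   IN={}   OUT={}
  B6:   IN={}   OUT={}
  B7:   IN={}   OUT={}

Merge at B3: IN[B3] = OUT[B1] ∩ OUT[B2] = {}
Applying B3's transfer function to that IN value gives OUT[B3] (row B3 above).

Answer: {f-e}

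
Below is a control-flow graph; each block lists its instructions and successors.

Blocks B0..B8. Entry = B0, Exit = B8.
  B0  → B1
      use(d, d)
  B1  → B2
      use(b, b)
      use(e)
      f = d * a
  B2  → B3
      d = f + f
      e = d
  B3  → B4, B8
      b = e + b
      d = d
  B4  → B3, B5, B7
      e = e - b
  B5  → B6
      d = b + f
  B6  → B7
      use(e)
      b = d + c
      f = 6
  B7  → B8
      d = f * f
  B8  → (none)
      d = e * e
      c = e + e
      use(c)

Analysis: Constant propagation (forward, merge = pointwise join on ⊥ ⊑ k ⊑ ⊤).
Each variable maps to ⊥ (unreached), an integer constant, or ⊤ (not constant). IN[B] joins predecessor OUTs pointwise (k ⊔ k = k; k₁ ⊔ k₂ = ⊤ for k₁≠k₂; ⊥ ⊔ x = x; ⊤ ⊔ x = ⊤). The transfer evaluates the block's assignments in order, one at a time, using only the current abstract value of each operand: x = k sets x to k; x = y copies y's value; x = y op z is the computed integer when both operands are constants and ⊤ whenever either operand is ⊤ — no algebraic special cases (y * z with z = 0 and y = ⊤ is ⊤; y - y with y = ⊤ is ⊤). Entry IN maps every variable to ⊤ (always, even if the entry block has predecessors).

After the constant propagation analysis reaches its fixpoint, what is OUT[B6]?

Answer: {a: ⊤, b: ⊤, c: ⊤, d: ⊤, e: ⊤, f: 6}

Derivation:
Converged values:
  B0: | IN=(all ⊤) | OUT=(all ⊤)
  B1: | IN=(all ⊤) | OUT=(all ⊤)
  B2: | IN=(all ⊤) | OUT=(all ⊤)
  B3: | IN=(all ⊤) | OUT=(all ⊤)
  B4: | IN=(all ⊤) | OUT=(all ⊤)
  B5: | IN=(all ⊤) | OUT=(all ⊤)
  B6: | IN=(all ⊤) | OUT={f:6; rest ⊤}
  B7: | IN=(all ⊤) | OUT=(all ⊤)
  B8: | IN=(all ⊤) | OUT=(all ⊤)

Merge at B6: IN[B6] = OUT[B5] = {a: ⊤, b: ⊤, c: ⊤, d: ⊤, e: ⊤, f: ⊤}
Applying B6's transfer function to that IN value gives OUT[B6] (row B6 above).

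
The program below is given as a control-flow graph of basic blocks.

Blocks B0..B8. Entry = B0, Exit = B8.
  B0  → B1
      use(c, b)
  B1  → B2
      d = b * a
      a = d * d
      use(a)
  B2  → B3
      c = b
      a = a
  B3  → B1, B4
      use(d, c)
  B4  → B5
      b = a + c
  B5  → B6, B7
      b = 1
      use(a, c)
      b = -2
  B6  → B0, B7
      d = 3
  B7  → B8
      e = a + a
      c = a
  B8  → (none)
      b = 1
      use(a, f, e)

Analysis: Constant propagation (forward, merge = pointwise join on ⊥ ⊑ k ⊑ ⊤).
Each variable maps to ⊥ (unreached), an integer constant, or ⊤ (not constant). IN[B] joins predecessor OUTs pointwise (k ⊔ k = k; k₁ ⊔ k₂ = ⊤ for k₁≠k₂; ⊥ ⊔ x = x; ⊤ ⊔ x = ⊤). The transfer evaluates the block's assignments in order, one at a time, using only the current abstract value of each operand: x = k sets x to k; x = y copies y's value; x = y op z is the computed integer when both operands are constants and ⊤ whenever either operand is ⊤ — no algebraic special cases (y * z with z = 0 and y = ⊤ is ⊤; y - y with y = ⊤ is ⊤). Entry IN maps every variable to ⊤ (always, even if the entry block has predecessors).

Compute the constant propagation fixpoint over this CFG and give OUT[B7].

Answer: {a: ⊤, b: -2, c: ⊤, d: ⊤, e: ⊤, f: ⊤}

Trace:
Per-block solution:
  B0:   IN=(all ⊤)   OUT=(all ⊤)
  B1:   IN=(all ⊤)   OUT=(all ⊤)
  B2:   IN=(all ⊤)   OUT=(all ⊤)
  B3:   IN=(all ⊤)   OUT=(all ⊤)
  B4:   IN=(all ⊤)   OUT=(all ⊤)
  B5:   IN=(all ⊤)   OUT={b:-2; rest ⊤}
  B6:   IN={b:-2; rest ⊤}   OUT={b:-2, d:3; rest ⊤}
  B7:   IN={b:-2; rest ⊤}   OUT={b:-2; rest ⊤}
  B8:   IN={b:-2; rest ⊤}   OUT={b:1; rest ⊤}

Merge at B7: IN[B7] = OUT[B5] ⊔ OUT[B6] = {a: ⊤, b: -2, c: ⊤, d: ⊤, e: ⊤, f: ⊤}
Applying B7's transfer function to that IN value gives OUT[B7] (row B7 above).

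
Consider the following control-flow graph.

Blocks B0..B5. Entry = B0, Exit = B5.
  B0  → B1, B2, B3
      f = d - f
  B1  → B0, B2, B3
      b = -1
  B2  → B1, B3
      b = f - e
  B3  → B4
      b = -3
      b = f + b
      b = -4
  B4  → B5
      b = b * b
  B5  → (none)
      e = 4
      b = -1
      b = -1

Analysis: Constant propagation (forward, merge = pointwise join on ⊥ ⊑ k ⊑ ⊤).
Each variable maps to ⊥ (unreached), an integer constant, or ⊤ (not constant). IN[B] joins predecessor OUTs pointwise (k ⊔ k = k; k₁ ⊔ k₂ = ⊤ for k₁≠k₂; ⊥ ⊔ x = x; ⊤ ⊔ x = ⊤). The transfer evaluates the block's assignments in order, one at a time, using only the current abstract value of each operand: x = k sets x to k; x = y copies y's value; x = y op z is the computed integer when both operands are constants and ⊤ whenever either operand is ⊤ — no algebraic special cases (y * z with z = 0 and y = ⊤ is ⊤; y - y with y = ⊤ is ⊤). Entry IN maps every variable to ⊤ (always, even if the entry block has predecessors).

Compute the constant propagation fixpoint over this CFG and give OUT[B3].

Per-block solution:
  B0: | IN=(all ⊤) | OUT=(all ⊤)
  B1: | IN=(all ⊤) | OUT={b:-1; rest ⊤}
  B2: | IN=(all ⊤) | OUT=(all ⊤)
  B3: | IN=(all ⊤) | OUT={b:-4; rest ⊤}
  B4: | IN={b:-4; rest ⊤} | OUT={b:16; rest ⊤}
  B5: | IN={b:16; rest ⊤} | OUT={b:-1, e:4; rest ⊤}

Merge at B3: IN[B3] = OUT[B0] ⊔ OUT[B1] ⊔ OUT[B2] = {a: ⊤, b: ⊤, c: ⊤, d: ⊤, e: ⊤, f: ⊤}
Applying B3's transfer function to that IN value gives OUT[B3] (row B3 above).

Answer: {a: ⊤, b: -4, c: ⊤, d: ⊤, e: ⊤, f: ⊤}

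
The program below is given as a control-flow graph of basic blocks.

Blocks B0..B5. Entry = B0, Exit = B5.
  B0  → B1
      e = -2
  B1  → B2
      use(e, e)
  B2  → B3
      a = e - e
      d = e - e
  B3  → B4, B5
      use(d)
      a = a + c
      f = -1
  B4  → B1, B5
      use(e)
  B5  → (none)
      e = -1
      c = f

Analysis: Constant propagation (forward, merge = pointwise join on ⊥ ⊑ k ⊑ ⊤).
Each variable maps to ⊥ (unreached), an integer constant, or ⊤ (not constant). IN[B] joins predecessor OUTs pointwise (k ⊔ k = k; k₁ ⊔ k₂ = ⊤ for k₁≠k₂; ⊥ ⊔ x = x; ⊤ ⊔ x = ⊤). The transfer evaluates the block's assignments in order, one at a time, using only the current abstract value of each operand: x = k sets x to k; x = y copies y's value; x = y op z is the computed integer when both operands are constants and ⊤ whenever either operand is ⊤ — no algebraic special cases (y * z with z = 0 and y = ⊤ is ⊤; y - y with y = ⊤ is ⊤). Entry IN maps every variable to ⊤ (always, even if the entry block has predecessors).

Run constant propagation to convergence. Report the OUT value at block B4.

Answer: {a: ⊤, b: ⊤, c: ⊤, d: 0, e: -2, f: -1}

Working:
Fixpoint table:
  B0:  IN=(all ⊤)  OUT={e:-2; rest ⊤}
  B1:  IN={e:-2; rest ⊤}  OUT={e:-2; rest ⊤}
  B2:  IN={e:-2; rest ⊤}  OUT={a:0, d:0, e:-2; rest ⊤}
  B3:  IN={a:0, d:0, e:-2; rest ⊤}  OUT={d:0, e:-2, f:-1; rest ⊤}
  B4:  IN={d:0, e:-2, f:-1; rest ⊤}  OUT={d:0, e:-2, f:-1; rest ⊤}
  B5:  IN={d:0, e:-2, f:-1; rest ⊤}  OUT={c:-1, d:0, e:-1, f:-1; rest ⊤}

Merge at B4: IN[B4] = OUT[B3] = {a: ⊤, b: ⊤, c: ⊤, d: 0, e: -2, f: -1}
Applying B4's transfer function to that IN value gives OUT[B4] (row B4 above).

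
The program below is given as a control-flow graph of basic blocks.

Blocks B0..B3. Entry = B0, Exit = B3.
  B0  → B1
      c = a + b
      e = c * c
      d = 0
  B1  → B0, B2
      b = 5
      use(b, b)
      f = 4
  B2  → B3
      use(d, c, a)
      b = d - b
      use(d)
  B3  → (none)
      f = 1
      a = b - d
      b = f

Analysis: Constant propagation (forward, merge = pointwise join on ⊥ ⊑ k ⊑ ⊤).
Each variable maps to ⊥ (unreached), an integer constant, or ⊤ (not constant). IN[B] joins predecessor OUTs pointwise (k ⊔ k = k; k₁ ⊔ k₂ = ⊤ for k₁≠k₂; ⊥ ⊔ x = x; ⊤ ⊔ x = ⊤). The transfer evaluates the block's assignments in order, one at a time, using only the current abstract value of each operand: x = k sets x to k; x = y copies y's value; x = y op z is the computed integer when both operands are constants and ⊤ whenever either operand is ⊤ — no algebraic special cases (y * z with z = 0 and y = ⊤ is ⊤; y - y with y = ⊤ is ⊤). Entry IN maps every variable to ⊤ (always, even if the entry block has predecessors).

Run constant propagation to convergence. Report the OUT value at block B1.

Answer: {a: ⊤, b: 5, c: ⊤, d: 0, e: ⊤, f: 4}

Trace:
Converged values:
  B0:  IN=(all ⊤)  OUT={d:0; rest ⊤}
  B1:  IN={d:0; rest ⊤}  OUT={b:5, d:0, f:4; rest ⊤}
  B2:  IN={b:5, d:0, f:4; rest ⊤}  OUT={b:-5, d:0, f:4; rest ⊤}
  B3:  IN={b:-5, d:0, f:4; rest ⊤}  OUT={a:-5, b:1, d:0, f:1; rest ⊤}

Merge at B1: IN[B1] = OUT[B0] = {a: ⊤, b: ⊤, c: ⊤, d: 0, e: ⊤, f: ⊤}
Applying B1's transfer function to that IN value gives OUT[B1] (row B1 above).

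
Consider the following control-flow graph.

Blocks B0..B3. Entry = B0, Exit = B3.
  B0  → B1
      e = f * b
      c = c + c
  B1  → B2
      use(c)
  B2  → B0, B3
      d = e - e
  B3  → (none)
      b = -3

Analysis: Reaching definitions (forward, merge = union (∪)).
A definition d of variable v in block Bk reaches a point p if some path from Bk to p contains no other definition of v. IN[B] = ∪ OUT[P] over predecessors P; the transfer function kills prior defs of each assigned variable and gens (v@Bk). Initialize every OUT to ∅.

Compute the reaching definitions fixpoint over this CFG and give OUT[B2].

Answer: {c@B0, d@B2, e@B0}

Working:
Fixpoint table:
  B0: | IN={c@B0, d@B2, e@B0} | OUT={c@B0, d@B2, e@B0}
  B1: | IN={c@B0, d@B2, e@B0} | OUT={c@B0, d@B2, e@B0}
  B2: | IN={c@B0, d@B2, e@B0} | OUT={c@B0, d@B2, e@B0}
  B3: | IN={c@B0, d@B2, e@B0} | OUT={b@B3, c@B0, d@B2, e@B0}

Merge at B2: IN[B2] = OUT[B1] = {c@B0, d@B2, e@B0}
Applying B2's transfer function to that IN value gives OUT[B2] (row B2 above).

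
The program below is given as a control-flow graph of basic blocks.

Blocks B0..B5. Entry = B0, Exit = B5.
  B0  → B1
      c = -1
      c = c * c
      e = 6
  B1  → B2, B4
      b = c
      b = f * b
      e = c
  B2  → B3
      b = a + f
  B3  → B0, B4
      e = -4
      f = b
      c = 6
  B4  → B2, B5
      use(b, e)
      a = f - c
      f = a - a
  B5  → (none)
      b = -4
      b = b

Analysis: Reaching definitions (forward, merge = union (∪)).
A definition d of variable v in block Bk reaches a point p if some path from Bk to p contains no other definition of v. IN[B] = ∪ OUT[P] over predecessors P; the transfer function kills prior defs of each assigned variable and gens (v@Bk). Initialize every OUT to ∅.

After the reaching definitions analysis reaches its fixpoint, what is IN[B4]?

Answer: {a@B4, b@B1, b@B2, c@B0, c@B3, e@B1, e@B3, f@B3}

Working:
Converged values:
  B0:   IN={a@B4, b@B2, c@B3, e@B3, f@B3}   OUT={a@B4, b@B2, c@B0, e@B0, f@B3}
  B1:   IN={a@B4, b@B2, c@B0, e@B0, f@B3}   OUT={a@B4, b@B1, c@B0, e@B1, f@B3}
  B2:   IN={a@B4, b@B1, b@B2, c@B0, c@B3, e@B1, e@B3, f@B3, f@B4}   OUT={a@B4, b@B2, c@B0, c@B3, e@B1, e@B3, f@B3, f@B4}
  B3:   IN={a@B4, b@B2, c@B0, c@B3, e@B1, e@B3, f@B3, f@B4}   OUT={a@B4, b@B2, c@B3, e@B3, f@B3}
  B4:   IN={a@B4, b@B1, b@B2, c@B0, c@B3, e@B1, e@B3, f@B3}   OUT={a@B4, b@B1, b@B2, c@B0, c@B3, e@B1, e@B3, f@B4}
  B5:   IN={a@B4, b@B1, b@B2, c@B0, c@B3, e@B1, e@B3, f@B4}   OUT={a@B4, b@B5, c@B0, c@B3, e@B1, e@B3, f@B4}

Merge at B4: IN[B4] = OUT[B1] ⊔ OUT[B3] = {a@B4, b@B1, b@B2, c@B0, c@B3, e@B1, e@B3, f@B3}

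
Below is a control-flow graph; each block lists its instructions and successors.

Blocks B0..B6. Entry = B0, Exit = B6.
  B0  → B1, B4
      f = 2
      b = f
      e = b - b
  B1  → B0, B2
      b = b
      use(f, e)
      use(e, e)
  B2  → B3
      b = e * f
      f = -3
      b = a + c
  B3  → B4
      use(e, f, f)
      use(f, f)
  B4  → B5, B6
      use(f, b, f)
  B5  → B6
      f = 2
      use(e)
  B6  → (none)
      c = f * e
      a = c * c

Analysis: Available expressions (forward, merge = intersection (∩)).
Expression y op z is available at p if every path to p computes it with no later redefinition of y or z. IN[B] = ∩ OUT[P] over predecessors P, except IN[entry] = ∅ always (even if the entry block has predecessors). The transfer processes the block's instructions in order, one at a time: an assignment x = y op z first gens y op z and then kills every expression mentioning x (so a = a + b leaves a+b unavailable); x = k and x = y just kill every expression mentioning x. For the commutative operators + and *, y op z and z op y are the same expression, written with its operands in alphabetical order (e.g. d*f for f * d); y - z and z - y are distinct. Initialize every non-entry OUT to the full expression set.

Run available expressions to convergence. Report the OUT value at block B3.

Answer: {a+c}

Working:
Converged values:
  B0:   IN={}   OUT={b-b}
  B1:   IN={b-b}   OUT={}
  B2:   IN={}   OUT={a+c}
  B3:   IN={a+c}   OUT={a+c}
  B4:   IN={}   OUT={}
  B5:   IN={}   OUT={}
  B6:   IN={}   OUT={c*c, e*f}

Merge at B3: IN[B3] = OUT[B2] = {a+c}
Applying B3's transfer function to that IN value gives OUT[B3] (row B3 above).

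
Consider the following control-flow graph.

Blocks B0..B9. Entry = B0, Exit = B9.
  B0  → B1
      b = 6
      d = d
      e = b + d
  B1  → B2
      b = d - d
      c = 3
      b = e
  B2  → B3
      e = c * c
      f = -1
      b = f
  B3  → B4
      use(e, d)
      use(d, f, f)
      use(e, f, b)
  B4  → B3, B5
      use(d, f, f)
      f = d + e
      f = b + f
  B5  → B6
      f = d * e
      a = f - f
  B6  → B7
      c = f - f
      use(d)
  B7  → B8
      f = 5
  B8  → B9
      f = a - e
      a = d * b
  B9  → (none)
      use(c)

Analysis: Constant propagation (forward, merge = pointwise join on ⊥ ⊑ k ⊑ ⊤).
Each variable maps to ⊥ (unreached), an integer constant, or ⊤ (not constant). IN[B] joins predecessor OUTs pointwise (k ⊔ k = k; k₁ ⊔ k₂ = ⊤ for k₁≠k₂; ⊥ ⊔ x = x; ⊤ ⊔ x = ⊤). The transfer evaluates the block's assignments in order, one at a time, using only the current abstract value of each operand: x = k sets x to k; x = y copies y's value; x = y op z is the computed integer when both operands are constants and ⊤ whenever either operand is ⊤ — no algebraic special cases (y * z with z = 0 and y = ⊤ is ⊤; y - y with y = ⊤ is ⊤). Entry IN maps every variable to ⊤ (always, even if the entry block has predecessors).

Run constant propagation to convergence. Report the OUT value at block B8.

Answer: {a: ⊤, b: -1, c: ⊤, d: ⊤, e: 9, f: ⊤}

Derivation:
Per-block solution:
  B0: | IN=(all ⊤) | OUT={b:6; rest ⊤}
  B1: | IN={b:6; rest ⊤} | OUT={c:3; rest ⊤}
  B2: | IN={c:3; rest ⊤} | OUT={b:-1, c:3, e:9, f:-1; rest ⊤}
  B3: | IN={b:-1, c:3, e:9; rest ⊤} | OUT={b:-1, c:3, e:9; rest ⊤}
  B4: | IN={b:-1, c:3, e:9; rest ⊤} | OUT={b:-1, c:3, e:9; rest ⊤}
  B5: | IN={b:-1, c:3, e:9; rest ⊤} | OUT={b:-1, c:3, e:9; rest ⊤}
  B6: | IN={b:-1, c:3, e:9; rest ⊤} | OUT={b:-1, e:9; rest ⊤}
  B7: | IN={b:-1, e:9; rest ⊤} | OUT={b:-1, e:9, f:5; rest ⊤}
  B8: | IN={b:-1, e:9, f:5; rest ⊤} | OUT={b:-1, e:9; rest ⊤}
  B9: | IN={b:-1, e:9; rest ⊤} | OUT={b:-1, e:9; rest ⊤}

Merge at B8: IN[B8] = OUT[B7] = {a: ⊤, b: -1, c: ⊤, d: ⊤, e: 9, f: 5}
Applying B8's transfer function to that IN value gives OUT[B8] (row B8 above).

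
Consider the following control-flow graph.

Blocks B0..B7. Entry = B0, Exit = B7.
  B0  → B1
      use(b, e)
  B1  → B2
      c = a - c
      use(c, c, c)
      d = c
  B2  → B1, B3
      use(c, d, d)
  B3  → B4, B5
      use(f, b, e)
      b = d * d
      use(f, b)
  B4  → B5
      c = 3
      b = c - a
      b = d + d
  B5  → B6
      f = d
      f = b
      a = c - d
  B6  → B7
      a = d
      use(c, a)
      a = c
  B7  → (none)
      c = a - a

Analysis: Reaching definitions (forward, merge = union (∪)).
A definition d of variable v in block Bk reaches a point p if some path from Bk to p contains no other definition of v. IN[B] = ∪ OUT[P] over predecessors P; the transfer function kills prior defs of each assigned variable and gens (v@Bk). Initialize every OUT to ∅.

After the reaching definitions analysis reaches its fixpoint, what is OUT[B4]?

Answer: {b@B4, c@B4, d@B1}

Derivation:
Per-block solution:
  B0: | IN={} | OUT={}
  B1: | IN={c@B1, d@B1} | OUT={c@B1, d@B1}
  B2: | IN={c@B1, d@B1} | OUT={c@B1, d@B1}
  B3: | IN={c@B1, d@B1} | OUT={b@B3, c@B1, d@B1}
  B4: | IN={b@B3, c@B1, d@B1} | OUT={b@B4, c@B4, d@B1}
  B5: | IN={b@B3, b@B4, c@B1, c@B4, d@B1} | OUT={a@B5, b@B3, b@B4, c@B1, c@B4, d@B1, f@B5}
  B6: | IN={a@B5, b@B3, b@B4, c@B1, c@B4, d@B1, f@B5} | OUT={a@B6, b@B3, b@B4, c@B1, c@B4, d@B1, f@B5}
  B7: | IN={a@B6, b@B3, b@B4, c@B1, c@B4, d@B1, f@B5} | OUT={a@B6, b@B3, b@B4, c@B7, d@B1, f@B5}

Merge at B4: IN[B4] = OUT[B3] = {b@B3, c@B1, d@B1}
Applying B4's transfer function to that IN value gives OUT[B4] (row B4 above).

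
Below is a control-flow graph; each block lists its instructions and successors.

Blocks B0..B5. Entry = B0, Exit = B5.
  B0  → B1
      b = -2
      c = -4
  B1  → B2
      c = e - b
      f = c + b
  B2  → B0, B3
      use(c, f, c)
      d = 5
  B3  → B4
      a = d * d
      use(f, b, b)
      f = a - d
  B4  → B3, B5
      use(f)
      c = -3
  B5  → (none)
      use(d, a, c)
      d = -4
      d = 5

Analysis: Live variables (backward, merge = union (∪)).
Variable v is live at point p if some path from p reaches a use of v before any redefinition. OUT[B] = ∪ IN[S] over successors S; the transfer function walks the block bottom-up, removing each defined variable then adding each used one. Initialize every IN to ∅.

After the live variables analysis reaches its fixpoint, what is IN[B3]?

Fixpoint table:
  B0: | IN={e} | OUT={b, e}
  B1: | IN={b, e} | OUT={b, c, e, f}
  B2: | IN={b, c, e, f} | OUT={b, d, e, f}
  B3: | IN={b, d, f} | OUT={a, b, d, f}
  B4: | IN={a, b, d, f} | OUT={a, b, c, d, f}
  B5: | IN={a, c, d} | OUT={}

Merge at B3: OUT[B3] = IN[B4] = {a, b, d, f}
Applying B3's transfer function to that OUT value gives IN[B3] (row B3 above).

Answer: {b, d, f}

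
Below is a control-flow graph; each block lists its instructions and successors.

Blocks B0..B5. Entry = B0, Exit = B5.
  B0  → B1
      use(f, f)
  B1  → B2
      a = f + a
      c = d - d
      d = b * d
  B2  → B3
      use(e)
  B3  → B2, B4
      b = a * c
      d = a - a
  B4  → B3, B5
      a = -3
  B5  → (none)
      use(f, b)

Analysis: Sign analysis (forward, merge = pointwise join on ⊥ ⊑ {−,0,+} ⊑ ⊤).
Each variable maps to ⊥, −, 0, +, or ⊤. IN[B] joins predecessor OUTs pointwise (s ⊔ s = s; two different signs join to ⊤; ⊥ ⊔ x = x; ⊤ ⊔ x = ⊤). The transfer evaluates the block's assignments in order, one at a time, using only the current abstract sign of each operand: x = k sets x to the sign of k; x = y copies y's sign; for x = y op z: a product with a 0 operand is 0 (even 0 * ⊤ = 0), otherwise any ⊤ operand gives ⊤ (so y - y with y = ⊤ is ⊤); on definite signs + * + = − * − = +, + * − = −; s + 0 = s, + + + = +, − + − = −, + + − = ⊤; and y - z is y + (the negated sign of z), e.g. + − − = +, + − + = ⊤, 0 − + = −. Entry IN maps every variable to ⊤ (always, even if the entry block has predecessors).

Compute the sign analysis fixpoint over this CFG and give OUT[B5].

Answer: {a: -, b: ⊤, c: ⊤, d: ⊤, e: ⊤, f: ⊤}

Derivation:
Fixpoint table:
  B0:   IN=(all ⊤)   OUT=(all ⊤)
  B1:   IN=(all ⊤)   OUT=(all ⊤)
  B2:   IN=(all ⊤)   OUT=(all ⊤)
  B3:   IN=(all ⊤)   OUT=(all ⊤)
  B4:   IN=(all ⊤)   OUT={a:-; rest ⊤}
  B5:   IN={a:-; rest ⊤}   OUT={a:-; rest ⊤}

Merge at B5: IN[B5] = OUT[B4] = {a: -, b: ⊤, c: ⊤, d: ⊤, e: ⊤, f: ⊤}
Applying B5's transfer function to that IN value gives OUT[B5] (row B5 above).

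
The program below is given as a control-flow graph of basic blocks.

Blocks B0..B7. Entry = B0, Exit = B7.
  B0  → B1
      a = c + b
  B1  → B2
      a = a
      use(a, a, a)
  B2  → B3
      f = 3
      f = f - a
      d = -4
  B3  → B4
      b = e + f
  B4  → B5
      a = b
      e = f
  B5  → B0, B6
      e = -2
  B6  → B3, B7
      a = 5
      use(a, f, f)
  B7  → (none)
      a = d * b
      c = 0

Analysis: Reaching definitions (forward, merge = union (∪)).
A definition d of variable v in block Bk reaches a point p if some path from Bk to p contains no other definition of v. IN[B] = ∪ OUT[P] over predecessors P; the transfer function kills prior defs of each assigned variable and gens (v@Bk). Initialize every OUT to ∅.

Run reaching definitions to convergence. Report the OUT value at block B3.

Per-block solution:
  B0:   IN={a@B4, b@B3, d@B2, e@B5, f@B2}   OUT={a@B0, b@B3, d@B2, e@B5, f@B2}
  B1:   IN={a@B0, b@B3, d@B2, e@B5, f@B2}   OUT={a@B1, b@B3, d@B2, e@B5, f@B2}
  B2:   IN={a@B1, b@B3, d@B2, e@B5, f@B2}   OUT={a@B1, b@B3, d@B2, e@B5, f@B2}
  B3:   IN={a@B1, a@B6, b@B3, d@B2, e@B5, f@B2}   OUT={a@B1, a@B6, b@B3, d@B2, e@B5, f@B2}
  B4:   IN={a@B1, a@B6, b@B3, d@B2, e@B5, f@B2}   OUT={a@B4, b@B3, d@B2, e@B4, f@B2}
  B5:   IN={a@B4, b@B3, d@B2, e@B4, f@B2}   OUT={a@B4, b@B3, d@B2, e@B5, f@B2}
  B6:   IN={a@B4, b@B3, d@B2, e@B5, f@B2}   OUT={a@B6, b@B3, d@B2, e@B5, f@B2}
  B7:   IN={a@B6, b@B3, d@B2, e@B5, f@B2}   OUT={a@B7, b@B3, c@B7, d@B2, e@B5, f@B2}

Merge at B3: IN[B3] = OUT[B2] ⊔ OUT[B6] = {a@B1, a@B6, b@B3, d@B2, e@B5, f@B2}
Applying B3's transfer function to that IN value gives OUT[B3] (row B3 above).

Answer: {a@B1, a@B6, b@B3, d@B2, e@B5, f@B2}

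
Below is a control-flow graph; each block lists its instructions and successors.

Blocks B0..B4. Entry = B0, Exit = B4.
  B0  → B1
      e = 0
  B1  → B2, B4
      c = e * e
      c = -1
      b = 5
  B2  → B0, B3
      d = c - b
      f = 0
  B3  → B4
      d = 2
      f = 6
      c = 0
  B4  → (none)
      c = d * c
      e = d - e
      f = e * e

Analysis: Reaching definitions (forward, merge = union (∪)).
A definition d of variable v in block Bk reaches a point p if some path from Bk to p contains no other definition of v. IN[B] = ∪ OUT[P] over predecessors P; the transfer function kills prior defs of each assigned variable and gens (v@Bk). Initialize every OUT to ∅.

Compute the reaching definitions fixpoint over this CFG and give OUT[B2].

Answer: {b@B1, c@B1, d@B2, e@B0, f@B2}

Working:
Per-block solution:
  B0:   IN={b@B1, c@B1, d@B2, e@B0, f@B2}   OUT={b@B1, c@B1, d@B2, e@B0, f@B2}
  B1:   IN={b@B1, c@B1, d@B2, e@B0, f@B2}   OUT={b@B1, c@B1, d@B2, e@B0, f@B2}
  B2:   IN={b@B1, c@B1, d@B2, e@B0, f@B2}   OUT={b@B1, c@B1, d@B2, e@B0, f@B2}
  B3:   IN={b@B1, c@B1, d@B2, e@B0, f@B2}   OUT={b@B1, c@B3, d@B3, e@B0, f@B3}
  B4:   IN={b@B1, c@B1, c@B3, d@B2, d@B3, e@B0, f@B2, f@B3}   OUT={b@B1, c@B4, d@B2, d@B3, e@B4, f@B4}

Merge at B2: IN[B2] = OUT[B1] = {b@B1, c@B1, d@B2, e@B0, f@B2}
Applying B2's transfer function to that IN value gives OUT[B2] (row B2 above).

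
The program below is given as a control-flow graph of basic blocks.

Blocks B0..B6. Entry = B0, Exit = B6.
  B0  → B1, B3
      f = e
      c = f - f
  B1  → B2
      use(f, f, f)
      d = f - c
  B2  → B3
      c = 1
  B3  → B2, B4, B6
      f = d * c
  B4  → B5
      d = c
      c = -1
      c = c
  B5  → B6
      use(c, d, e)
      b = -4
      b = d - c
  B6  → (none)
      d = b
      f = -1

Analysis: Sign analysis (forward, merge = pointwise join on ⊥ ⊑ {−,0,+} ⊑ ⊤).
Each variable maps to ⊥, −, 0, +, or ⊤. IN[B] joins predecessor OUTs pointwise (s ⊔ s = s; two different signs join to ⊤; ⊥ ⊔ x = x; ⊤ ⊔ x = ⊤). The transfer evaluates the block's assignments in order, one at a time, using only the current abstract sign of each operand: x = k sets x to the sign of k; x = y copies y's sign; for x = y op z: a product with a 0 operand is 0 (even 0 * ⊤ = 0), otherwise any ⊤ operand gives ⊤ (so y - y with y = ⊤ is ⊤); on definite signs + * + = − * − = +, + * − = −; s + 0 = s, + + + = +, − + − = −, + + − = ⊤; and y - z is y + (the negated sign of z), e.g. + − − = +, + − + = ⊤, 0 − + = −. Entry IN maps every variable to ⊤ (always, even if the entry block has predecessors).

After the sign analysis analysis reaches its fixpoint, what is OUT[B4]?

Answer: {a: ⊤, b: ⊤, c: -, d: ⊤, e: ⊤, f: ⊤}

Working:
Per-block solution:
  B0:   IN=(all ⊤)   OUT=(all ⊤)
  B1:   IN=(all ⊤)   OUT=(all ⊤)
  B2:   IN=(all ⊤)   OUT={c:+; rest ⊤}
  B3:   IN=(all ⊤)   OUT=(all ⊤)
  B4:   IN=(all ⊤)   OUT={c:-; rest ⊤}
  B5:   IN={c:-; rest ⊤}   OUT={c:-; rest ⊤}
  B6:   IN=(all ⊤)   OUT={f:-; rest ⊤}

Merge at B4: IN[B4] = OUT[B3] = {a: ⊤, b: ⊤, c: ⊤, d: ⊤, e: ⊤, f: ⊤}
Applying B4's transfer function to that IN value gives OUT[B4] (row B4 above).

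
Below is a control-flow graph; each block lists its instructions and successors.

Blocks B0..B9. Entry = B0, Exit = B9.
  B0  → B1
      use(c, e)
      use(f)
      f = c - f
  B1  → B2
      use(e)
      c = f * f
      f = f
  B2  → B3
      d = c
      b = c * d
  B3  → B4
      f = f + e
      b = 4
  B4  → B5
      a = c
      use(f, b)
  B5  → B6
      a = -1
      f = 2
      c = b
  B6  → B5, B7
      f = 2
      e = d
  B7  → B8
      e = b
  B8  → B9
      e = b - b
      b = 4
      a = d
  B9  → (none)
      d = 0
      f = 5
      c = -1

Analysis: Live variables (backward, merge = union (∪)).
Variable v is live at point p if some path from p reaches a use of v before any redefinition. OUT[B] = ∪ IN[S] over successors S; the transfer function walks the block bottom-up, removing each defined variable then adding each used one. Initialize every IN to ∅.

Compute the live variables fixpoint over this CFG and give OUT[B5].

Answer: {b, d}

Working:
Converged values:
  B0:  IN={c, e, f}  OUT={e, f}
  B1:  IN={e, f}  OUT={c, e, f}
  B2:  IN={c, e, f}  OUT={c, d, e, f}
  B3:  IN={c, d, e, f}  OUT={b, c, d, f}
  B4:  IN={b, c, d, f}  OUT={b, d}
  B5:  IN={b, d}  OUT={b, d}
  B6:  IN={b, d}  OUT={b, d}
  B7:  IN={b, d}  OUT={b, d}
  B8:  IN={b, d}  OUT={}
  B9:  IN={}  OUT={}

Merge at B5: OUT[B5] = IN[B6] = {b, d}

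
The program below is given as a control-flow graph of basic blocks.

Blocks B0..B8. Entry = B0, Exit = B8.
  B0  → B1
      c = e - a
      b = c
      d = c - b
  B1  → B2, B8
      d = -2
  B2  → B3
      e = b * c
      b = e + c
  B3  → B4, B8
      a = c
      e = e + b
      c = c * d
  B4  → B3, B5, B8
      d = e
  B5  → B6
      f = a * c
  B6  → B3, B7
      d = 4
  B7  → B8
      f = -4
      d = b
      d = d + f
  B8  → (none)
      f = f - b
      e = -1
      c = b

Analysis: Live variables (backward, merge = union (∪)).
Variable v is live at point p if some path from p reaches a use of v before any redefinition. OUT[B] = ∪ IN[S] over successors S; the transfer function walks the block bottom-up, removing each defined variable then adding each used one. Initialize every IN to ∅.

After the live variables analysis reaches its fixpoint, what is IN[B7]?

Converged values:
  B0: | IN={a, e, f} | OUT={b, c, f}
  B1: | IN={b, c, f} | OUT={b, c, d, f}
  B2: | IN={b, c, d, f} | OUT={b, c, d, e, f}
  B3: | IN={b, c, d, e, f} | OUT={a, b, c, e, f}
  B4: | IN={a, b, c, e, f} | OUT={a, b, c, d, e, f}
  B5: | IN={a, b, c, e} | OUT={b, c, e, f}
  B6: | IN={b, c, e, f} | OUT={b, c, d, e, f}
  B7: | IN={b} | OUT={b, f}
  B8: | IN={b, f} | OUT={}

Merge at B7: OUT[B7] = IN[B8] = {b, f}
Applying B7's transfer function to that OUT value gives IN[B7] (row B7 above).

Answer: {b}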